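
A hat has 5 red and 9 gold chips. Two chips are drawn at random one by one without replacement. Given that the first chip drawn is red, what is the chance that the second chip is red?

4/13

After removing 1 red, the hat has 4 red out of 13 remaining.
P(second is red | given) = 4/13 ≈ 0.3077.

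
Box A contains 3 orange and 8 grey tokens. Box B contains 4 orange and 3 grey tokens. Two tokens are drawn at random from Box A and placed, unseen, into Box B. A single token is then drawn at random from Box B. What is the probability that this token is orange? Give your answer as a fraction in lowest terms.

Condition on how many of the transferred tokens are orange (from Box A: 3 orange of 11; then Box B has 9 total).
  0 orange: C(3,0)C(8,2)/C(11,2) = 28/55; then P = 4/9
  1 orange: C(3,1)C(8,1)/C(11,2) = 24/55; then P = 5/9
  2 orange: C(3,2)C(8,0)/C(11,2) = 3/55; then P = 6/9
P(orange from Box B) = 50/99 ≈ 0.5051.

50/99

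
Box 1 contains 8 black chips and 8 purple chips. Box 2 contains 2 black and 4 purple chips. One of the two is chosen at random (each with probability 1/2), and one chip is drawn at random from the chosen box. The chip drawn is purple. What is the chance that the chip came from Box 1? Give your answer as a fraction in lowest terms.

P(purple | Box 1) = 1/2; P(purple | Box 2) = 2/3.
P(purple) = 1/2·1/2 + 1/2·2/3 = 7/12.
By Bayes' rule, P(Box 1 | purple) = 1/4 / 7/12 = 3/7 ≈ 0.4286.

3/7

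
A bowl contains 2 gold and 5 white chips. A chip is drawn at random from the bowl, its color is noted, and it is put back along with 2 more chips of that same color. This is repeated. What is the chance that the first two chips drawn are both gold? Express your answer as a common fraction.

After a gold draw the bowl holds 4 gold out of 9.
P = (2/7)·(4/9) = 8/63 ≈ 0.1270.

8/63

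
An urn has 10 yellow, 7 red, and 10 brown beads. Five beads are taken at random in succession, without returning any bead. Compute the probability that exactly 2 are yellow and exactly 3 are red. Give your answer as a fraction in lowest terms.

35/1794

Unordered draws without replacement: count favorable combinations over C(27,5).
Favorable = C(10,2) · C(7,3) · C(10,0) = 1575; total = C(27,5) = 80730.
P = 1575/80730 = 35/1794 ≈ 0.0195.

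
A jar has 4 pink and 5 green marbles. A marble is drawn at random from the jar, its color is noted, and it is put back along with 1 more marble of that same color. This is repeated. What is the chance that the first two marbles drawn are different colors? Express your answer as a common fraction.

4/9

Either green then pink, or pink then green; after the first draw the total is 10.
P = (5/9)·(4/10) + (4/9)·(5/10) = 4/9 ≈ 0.4444.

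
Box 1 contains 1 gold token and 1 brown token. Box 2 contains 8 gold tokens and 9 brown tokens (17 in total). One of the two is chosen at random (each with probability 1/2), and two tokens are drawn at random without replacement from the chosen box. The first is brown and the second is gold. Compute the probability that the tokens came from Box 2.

9/26

P(E | Box 1) = 1/2; P(E | Box 2) = 9/34.
P(E) = 1/2·1/2 + 1/2·9/34 = 13/34.
By Bayes' rule, P(Box 2 | E) = 9/68 / 13/34 = 9/26 ≈ 0.3462.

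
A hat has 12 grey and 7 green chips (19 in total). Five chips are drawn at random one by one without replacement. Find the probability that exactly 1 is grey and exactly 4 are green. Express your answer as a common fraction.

35/969

Unordered draws without replacement: count favorable combinations over C(19,5).
Favorable = C(12,1) · C(7,4) = 420; total = C(19,5) = 11628.
P = 420/11628 = 35/969 ≈ 0.0361.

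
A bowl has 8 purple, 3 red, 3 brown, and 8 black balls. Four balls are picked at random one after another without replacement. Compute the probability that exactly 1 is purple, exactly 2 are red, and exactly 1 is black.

Unordered draws without replacement: count favorable combinations over C(22,4).
Favorable = C(8,1) · C(3,2) · C(3,0) · C(8,1) = 192; total = C(22,4) = 7315.
P = 192/7315 = 192/7315 ≈ 0.0262.

192/7315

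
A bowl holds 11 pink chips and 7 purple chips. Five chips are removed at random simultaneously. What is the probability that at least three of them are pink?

Sum the hypergeometric tail for j = 3,…,5 pink chips.
Favorable = C(11,3)·C(7,2) + C(11,4)·C(7,1) + C(11,5)·C(7,0) = 6237; total = C(18,5) = 8568.
P = 6237/8568 = 99/136 ≈ 0.7279.

99/136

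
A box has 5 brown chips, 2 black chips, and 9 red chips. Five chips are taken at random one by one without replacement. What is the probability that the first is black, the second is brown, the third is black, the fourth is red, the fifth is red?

Multiply the conditional probability of each draw in order, without replacement, so each draw removes one from its color and from the total.
P = (2/16) · (5/15) · (1/14) · (9/13) · (8/12) = 1/728 ≈ 0.0014.

1/728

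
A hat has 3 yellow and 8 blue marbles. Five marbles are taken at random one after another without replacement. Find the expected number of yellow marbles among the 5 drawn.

By linearity of expectation, E[X] = Σ P(draw i is yellow); by symmetry each draw (even without replacement) has P(yellow) = 3/11.
E[X] = 5 · 3/11 = 15/11 ≈ 1.3636.

15/11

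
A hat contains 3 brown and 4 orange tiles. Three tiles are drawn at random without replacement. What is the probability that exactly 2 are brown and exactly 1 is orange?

12/35

Unordered draws without replacement: count favorable combinations over C(7,3).
Favorable = C(3,2) · C(4,1) = 12; total = C(7,3) = 35.
P = 12/35 = 12/35 ≈ 0.3429.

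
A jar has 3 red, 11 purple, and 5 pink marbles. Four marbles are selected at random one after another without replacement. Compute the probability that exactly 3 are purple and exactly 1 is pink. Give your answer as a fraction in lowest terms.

Unordered draws without replacement: count favorable combinations over C(19,4).
Favorable = C(3,0) · C(11,3) · C(5,1) = 825; total = C(19,4) = 3876.
P = 825/3876 = 275/1292 ≈ 0.2128.

275/1292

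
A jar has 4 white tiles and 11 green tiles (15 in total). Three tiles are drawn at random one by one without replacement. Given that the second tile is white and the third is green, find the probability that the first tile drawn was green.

10/13

P(first=green and the second tile is white and the third is green) = (11/15)·(4/14)·(10/13) = 44/273.
P(E) = Σ over first color = 22/455 + 44/273 = 22/105.
By Bayes, P(first=green | E) = 44/273 / 22/105 = 10/13 ≈ 0.7692.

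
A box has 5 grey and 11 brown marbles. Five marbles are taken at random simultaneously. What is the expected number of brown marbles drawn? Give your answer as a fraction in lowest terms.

55/16

By linearity of expectation, E[X] = Σ P(draw i is brown); by symmetry each draw (even without replacement) has P(brown) = 11/16.
E[X] = 5 · 11/16 = 55/16 ≈ 3.4375.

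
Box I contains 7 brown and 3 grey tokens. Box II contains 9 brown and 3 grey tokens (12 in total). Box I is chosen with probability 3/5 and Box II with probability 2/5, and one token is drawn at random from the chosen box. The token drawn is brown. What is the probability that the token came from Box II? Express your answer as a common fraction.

P(brown | Box I) = 7/10; P(brown | Box II) = 3/4.
P(brown) = 3/5·7/10 + 2/5·3/4 = 18/25.
By Bayes' rule, P(Box II | brown) = 3/10 / 18/25 = 5/12 ≈ 0.4167.

5/12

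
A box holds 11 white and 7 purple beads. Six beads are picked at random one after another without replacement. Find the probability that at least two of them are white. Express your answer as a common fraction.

Sum the hypergeometric tail for j = 2,…,6 white beads.
Favorable = C(11,2)·C(7,4) + C(11,3)·C(7,3) + C(11,4)·C(7,2) + C(11,5)·C(7,1) + C(11,6)·C(7,0) = 18326; total = C(18,6) = 18564.
P = 18326/18564 = 77/78 ≈ 0.9872.

77/78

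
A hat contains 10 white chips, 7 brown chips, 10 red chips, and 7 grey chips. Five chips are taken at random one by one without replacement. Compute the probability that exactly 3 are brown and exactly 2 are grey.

245/92752

Unordered draws without replacement: count favorable combinations over C(34,5).
Favorable = C(10,0) · C(7,3) · C(10,0) · C(7,2) = 735; total = C(34,5) = 278256.
P = 735/278256 = 245/92752 ≈ 0.0026.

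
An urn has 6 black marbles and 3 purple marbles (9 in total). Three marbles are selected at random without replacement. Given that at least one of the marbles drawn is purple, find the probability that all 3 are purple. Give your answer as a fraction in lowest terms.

P(all 3 purple) = C(3,3)/C(9,3) = 1/84; P(at least one purple) = 1 − C(6,3)/C(9,3) = 16/21.
Since 'all 3 purple' ⊆ 'at least one purple', P(all 3 | at least one) = 1/84 / 16/21 = 1/64 ≈ 0.0156.

1/64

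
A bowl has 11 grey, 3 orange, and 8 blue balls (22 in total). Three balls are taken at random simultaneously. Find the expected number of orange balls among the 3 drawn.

By linearity of expectation, E[X] = Σ P(draw i is orange); by symmetry each draw (even without replacement) has P(orange) = 3/22.
E[X] = 3 · 3/22 = 9/22 ≈ 0.4091.

9/22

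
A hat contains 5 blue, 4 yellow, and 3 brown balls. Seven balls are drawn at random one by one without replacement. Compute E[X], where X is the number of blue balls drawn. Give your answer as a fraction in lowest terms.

By linearity of expectation, E[X] = Σ P(draw i is blue); by symmetry each draw (even without replacement) has P(blue) = 5/12.
E[X] = 7 · 5/12 = 35/12 ≈ 2.9167.

35/12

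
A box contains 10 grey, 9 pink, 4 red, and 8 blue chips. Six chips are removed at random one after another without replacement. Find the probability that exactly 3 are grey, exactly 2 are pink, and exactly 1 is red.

1920/81809

Unordered draws without replacement: count favorable combinations over C(31,6).
Favorable = C(10,3) · C(9,2) · C(4,1) · C(8,0) = 17280; total = C(31,6) = 736281.
P = 17280/736281 = 1920/81809 ≈ 0.0235.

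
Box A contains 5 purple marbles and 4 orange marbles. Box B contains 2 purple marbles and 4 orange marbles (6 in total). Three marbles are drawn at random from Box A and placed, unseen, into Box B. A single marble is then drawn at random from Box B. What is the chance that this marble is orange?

Condition on how many of the transferred marbles are orange (from Box A: 4 orange of 9; then Box B has 9 total).
  0 orange: C(4,0)C(5,3)/C(9,3) = 5/42; then P = 4/9
  1 orange: C(4,1)C(5,2)/C(9,3) = 10/21; then P = 5/9
  2 orange: C(4,2)C(5,1)/C(9,3) = 5/14; then P = 6/9
  3 orange: C(4,3)C(5,0)/C(9,3) = 1/21; then P = 7/9
P(orange from Box B) = 16/27 ≈ 0.5926.

16/27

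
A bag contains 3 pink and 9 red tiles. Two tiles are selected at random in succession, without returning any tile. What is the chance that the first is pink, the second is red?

9/44

Multiply the conditional probability of each draw in order, without replacement, so each draw removes one from its color and from the total.
P = (3/12) · (9/11) = 9/44 ≈ 0.2045.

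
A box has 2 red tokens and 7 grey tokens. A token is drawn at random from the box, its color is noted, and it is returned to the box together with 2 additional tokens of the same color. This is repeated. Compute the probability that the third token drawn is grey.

7/9

Sum over the four possibilities for the first two draws (grey/not-grey each), tracking how the grey count and total change by +2 per draw.
P(third is grey) = 7/9 ≈ 0.7778. (In a Pólya urn every draw has the same marginal probability 7/9.)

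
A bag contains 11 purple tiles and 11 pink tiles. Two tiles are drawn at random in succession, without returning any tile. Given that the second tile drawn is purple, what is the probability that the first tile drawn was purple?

P(first=purple and the second tile drawn is purple) = (11/22)·(10/21) = 5/21.
P(the second tile drawn is purple) = Σ over first color = 5/21 + 11/42 = 1/2.
By Bayes, P(first=purple | the second tile drawn is purple) = 5/21 / 1/2 = 10/21 ≈ 0.4762.

10/21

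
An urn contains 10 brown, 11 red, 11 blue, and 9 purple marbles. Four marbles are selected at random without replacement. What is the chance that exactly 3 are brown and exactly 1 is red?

132/10127

Unordered draws without replacement: count favorable combinations over C(41,4).
Favorable = C(10,3) · C(11,1) · C(11,0) · C(9,0) = 1320; total = C(41,4) = 101270.
P = 1320/101270 = 132/10127 ≈ 0.0130.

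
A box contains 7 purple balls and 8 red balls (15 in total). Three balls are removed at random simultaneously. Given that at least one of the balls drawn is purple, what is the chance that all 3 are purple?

P(all 3 purple) = C(7,3)/C(15,3) = 1/13; P(at least one purple) = 1 − C(8,3)/C(15,3) = 57/65.
Since 'all 3 purple' ⊆ 'at least one purple', P(all 3 | at least one) = 1/13 / 57/65 = 5/57 ≈ 0.0877.

5/57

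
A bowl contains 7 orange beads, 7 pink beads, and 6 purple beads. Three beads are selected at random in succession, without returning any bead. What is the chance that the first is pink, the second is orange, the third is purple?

Multiply the conditional probability of each draw in order, without replacement, so each draw removes one from its color and from the total.
P = (7/20) · (7/19) · (6/18) = 49/1140 ≈ 0.0430.

49/1140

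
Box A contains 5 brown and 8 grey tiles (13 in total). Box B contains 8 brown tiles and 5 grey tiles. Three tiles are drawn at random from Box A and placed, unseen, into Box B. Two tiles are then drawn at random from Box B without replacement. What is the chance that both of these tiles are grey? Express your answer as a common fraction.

11/65

Condition on how many of the transferred tiles are grey (from Box A: 8 grey of 13; then Box B has 16 total).
  0 grey: C(8,0)C(5,3)/C(13,3) = 5/143; then P = C(5,2)/C(16,2) = 1/12
  1 grey: C(8,1)C(5,2)/C(13,3) = 40/143; then P = C(6,2)/C(16,2) = 1/8
  2 grey: C(8,2)C(5,1)/C(13,3) = 70/143; then P = C(7,2)/C(16,2) = 7/40
  3 grey: C(8,3)C(5,0)/C(13,3) = 28/143; then P = C(8,2)/C(16,2) = 7/30
P(both grey) = 11/65 ≈ 0.1692.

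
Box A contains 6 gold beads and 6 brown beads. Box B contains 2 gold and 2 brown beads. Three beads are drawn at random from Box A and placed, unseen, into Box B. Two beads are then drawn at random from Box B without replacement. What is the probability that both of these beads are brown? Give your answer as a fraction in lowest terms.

103/462

Condition on how many of the transferred beads are brown (from Box A: 6 brown of 12; then Box B has 7 total).
  0 brown: C(6,0)C(6,3)/C(12,3) = 1/11; then P = C(2,2)/C(7,2) = 1/21
  1 brown: C(6,1)C(6,2)/C(12,3) = 9/22; then P = C(3,2)/C(7,2) = 1/7
  2 brown: C(6,2)C(6,1)/C(12,3) = 9/22; then P = C(4,2)/C(7,2) = 2/7
  3 brown: C(6,3)C(6,0)/C(12,3) = 1/11; then P = C(5,2)/C(7,2) = 10/21
P(both brown) = 103/462 ≈ 0.2229.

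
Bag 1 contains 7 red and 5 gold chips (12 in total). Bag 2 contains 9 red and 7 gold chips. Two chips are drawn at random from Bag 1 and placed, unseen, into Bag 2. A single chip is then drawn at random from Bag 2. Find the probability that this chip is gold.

Condition on how many of the transferred chips are gold (from Bag 1: 5 gold of 12; then Bag 2 has 18 total).
  0 gold: C(5,0)C(7,2)/C(12,2) = 7/22; then P = 7/18
  1 gold: C(5,1)C(7,1)/C(12,2) = 35/66; then P = 8/18
  2 gold: C(5,2)C(7,0)/C(12,2) = 5/33; then P = 9/18
P(gold from Bag 2) = 47/108 ≈ 0.4352.

47/108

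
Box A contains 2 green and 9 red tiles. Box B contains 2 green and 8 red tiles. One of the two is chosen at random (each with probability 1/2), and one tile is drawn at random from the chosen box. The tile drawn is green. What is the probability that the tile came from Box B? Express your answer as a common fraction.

P(green | Box A) = 2/11; P(green | Box B) = 1/5.
P(green) = 1/2·2/11 + 1/2·1/5 = 21/110.
By Bayes' rule, P(Box B | green) = 1/10 / 21/110 = 11/21 ≈ 0.5238.

11/21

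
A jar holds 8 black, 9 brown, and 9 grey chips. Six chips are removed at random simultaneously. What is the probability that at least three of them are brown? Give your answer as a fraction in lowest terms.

Sum the hypergeometric tail for j = 3,…,6 brown chips.
Favorable = C(9,3)·C(17,3) + C(9,4)·C(17,2) + C(9,5)·C(17,1) + C(9,6)·C(17,0) = 76482; total = C(26,6) = 230230.
P = 76482/230230 = 5463/16445 ≈ 0.3322.

5463/16445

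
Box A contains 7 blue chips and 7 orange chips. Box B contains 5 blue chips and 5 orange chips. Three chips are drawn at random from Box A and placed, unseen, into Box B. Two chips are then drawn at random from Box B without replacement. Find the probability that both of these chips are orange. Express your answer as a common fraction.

Condition on how many of the transferred chips are orange (from Box A: 7 orange of 14; then Box B has 13 total).
  0 orange: C(7,0)C(7,3)/C(14,3) = 5/52; then P = C(5,2)/C(13,2) = 5/39
  1 orange: C(7,1)C(7,2)/C(14,3) = 21/52; then P = C(6,2)/C(13,2) = 5/26
  2 orange: C(7,2)C(7,1)/C(14,3) = 21/52; then P = C(7,2)/C(13,2) = 7/26
  3 orange: C(7,3)C(7,0)/C(14,3) = 5/52; then P = C(8,2)/C(13,2) = 14/39
P(both orange) = 473/2028 ≈ 0.2332.

473/2028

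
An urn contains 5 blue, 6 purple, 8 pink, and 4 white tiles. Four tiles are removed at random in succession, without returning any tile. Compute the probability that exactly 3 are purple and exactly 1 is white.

16/1771

Unordered draws without replacement: count favorable combinations over C(23,4).
Favorable = C(5,0) · C(6,3) · C(8,0) · C(4,1) = 80; total = C(23,4) = 8855.
P = 80/8855 = 16/1771 ≈ 0.0090.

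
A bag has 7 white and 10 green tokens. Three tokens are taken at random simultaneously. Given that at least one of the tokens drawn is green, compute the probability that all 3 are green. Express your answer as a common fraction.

P(all 3 green) = C(10,3)/C(17,3) = 3/17; P(at least one green) = 1 − C(7,3)/C(17,3) = 129/136.
Since 'all 3 green' ⊆ 'at least one green', P(all 3 | at least one) = 3/17 / 129/136 = 8/43 ≈ 0.1860.

8/43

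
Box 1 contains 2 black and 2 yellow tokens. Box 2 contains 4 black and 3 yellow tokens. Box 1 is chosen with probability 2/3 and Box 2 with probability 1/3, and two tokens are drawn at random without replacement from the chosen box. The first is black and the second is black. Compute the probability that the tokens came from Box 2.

P(E | Box 1) = 1/6; P(E | Box 2) = 2/7.
P(E) = 2/3·1/6 + 1/3·2/7 = 13/63.
By Bayes' rule, P(Box 2 | E) = 2/21 / 13/63 = 6/13 ≈ 0.4615.

6/13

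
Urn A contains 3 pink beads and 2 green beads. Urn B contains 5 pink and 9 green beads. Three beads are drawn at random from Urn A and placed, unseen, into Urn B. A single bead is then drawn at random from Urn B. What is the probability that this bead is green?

Condition on how many of the transferred beads are green (from Urn A: 2 green of 5; then Urn B has 17 total).
  0 green: C(2,0)C(3,3)/C(5,3) = 1/10; then P = 9/17
  1 green: C(2,1)C(3,2)/C(5,3) = 3/5; then P = 10/17
  2 green: C(2,2)C(3,1)/C(5,3) = 3/10; then P = 11/17
P(green from Urn B) = 3/5 ≈ 0.6000.

3/5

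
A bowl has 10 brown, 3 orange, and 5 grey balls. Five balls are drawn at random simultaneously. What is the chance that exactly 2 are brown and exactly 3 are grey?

Unordered draws without replacement: count favorable combinations over C(18,5).
Favorable = C(10,2) · C(3,0) · C(5,3) = 450; total = C(18,5) = 8568.
P = 450/8568 = 25/476 ≈ 0.0525.

25/476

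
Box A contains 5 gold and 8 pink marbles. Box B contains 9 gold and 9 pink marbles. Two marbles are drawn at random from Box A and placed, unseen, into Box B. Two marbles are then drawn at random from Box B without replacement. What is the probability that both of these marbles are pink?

185/741

Condition on how many of the transferred marbles are pink (from Box A: 8 pink of 13; then Box B has 20 total).
  0 pink: C(8,0)C(5,2)/C(13,2) = 5/39; then P = C(9,2)/C(20,2) = 18/95
  1 pink: C(8,1)C(5,1)/C(13,2) = 20/39; then P = C(10,2)/C(20,2) = 9/38
  2 pink: C(8,2)C(5,0)/C(13,2) = 14/39; then P = C(11,2)/C(20,2) = 11/38
P(both pink) = 185/741 ≈ 0.2497.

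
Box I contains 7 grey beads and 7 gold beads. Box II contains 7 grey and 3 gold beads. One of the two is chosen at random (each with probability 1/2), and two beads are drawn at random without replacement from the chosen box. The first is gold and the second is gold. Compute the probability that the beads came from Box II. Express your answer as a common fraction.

13/58

P(E | Box I) = 3/13; P(E | Box II) = 1/15.
P(E) = 1/2·3/13 + 1/2·1/15 = 29/195.
By Bayes' rule, P(Box II | E) = 1/30 / 29/195 = 13/58 ≈ 0.2241.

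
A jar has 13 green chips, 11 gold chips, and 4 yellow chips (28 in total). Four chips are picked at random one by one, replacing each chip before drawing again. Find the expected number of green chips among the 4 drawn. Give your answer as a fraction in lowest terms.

13/7

By linearity of expectation, E[X] = Σ P(draw i is green); each independent draw has P(green) = 13/28.
E[X] = 4 · 13/28 = 13/7 ≈ 1.8571.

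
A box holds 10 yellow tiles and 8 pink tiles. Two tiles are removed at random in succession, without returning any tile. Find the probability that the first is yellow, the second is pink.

Multiply the conditional probability of each draw in order, without replacement, so each draw removes one from its color and from the total.
P = (10/18) · (8/17) = 40/153 ≈ 0.2614.

40/153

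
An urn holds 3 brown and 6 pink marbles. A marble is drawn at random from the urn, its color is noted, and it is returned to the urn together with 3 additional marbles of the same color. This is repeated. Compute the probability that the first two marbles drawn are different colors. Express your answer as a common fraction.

1/3

Either brown then pink, or pink then brown; after the first draw the total is 12.
P = (3/9)·(6/12) + (6/9)·(3/12) = 1/3 ≈ 0.3333.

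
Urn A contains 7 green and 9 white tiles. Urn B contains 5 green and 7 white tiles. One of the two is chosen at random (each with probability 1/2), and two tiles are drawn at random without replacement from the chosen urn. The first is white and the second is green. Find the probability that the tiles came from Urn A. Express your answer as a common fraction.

P(E | Urn A) = 21/80; P(E | Urn B) = 35/132.
P(E) = 1/2·21/80 + 1/2·35/132 = 1393/5280.
By Bayes' rule, P(Urn A | E) = 21/160 / 1393/5280 = 99/199 ≈ 0.4975.

99/199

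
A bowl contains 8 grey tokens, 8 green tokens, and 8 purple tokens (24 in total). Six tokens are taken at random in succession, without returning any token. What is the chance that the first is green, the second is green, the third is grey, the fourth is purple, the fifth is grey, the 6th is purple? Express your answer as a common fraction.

Multiply the conditional probability of each draw in order, without replacement, so each draw removes one from its color and from the total.
P = (8/24) · (7/23) · (8/22) · (8/21) · (7/20) · (7/19) = 392/216315 ≈ 0.0018.

392/216315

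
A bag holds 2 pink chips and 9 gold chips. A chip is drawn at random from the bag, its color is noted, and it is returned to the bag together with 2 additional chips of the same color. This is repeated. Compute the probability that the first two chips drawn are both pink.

8/143

After a pink draw the bag holds 4 pink out of 13.
P = (2/11)·(4/13) = 8/143 ≈ 0.0559.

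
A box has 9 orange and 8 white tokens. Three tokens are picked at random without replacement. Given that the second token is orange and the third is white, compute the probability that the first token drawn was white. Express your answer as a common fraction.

7/15

P(first=white and the second token is orange and the third is white) = (8/17)·(9/16)·(7/15) = 21/170.
P(E) = Σ over first color = 12/85 + 21/170 = 9/34.
By Bayes, P(first=white | E) = 21/170 / 9/34 = 7/15 ≈ 0.4667.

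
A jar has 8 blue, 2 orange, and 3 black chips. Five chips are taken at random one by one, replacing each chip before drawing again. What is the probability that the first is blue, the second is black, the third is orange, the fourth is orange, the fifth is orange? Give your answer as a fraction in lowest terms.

Multiply the conditional probability of each draw in order, with replacement (the composition resets each draw).
P = (8/13) · (3/13) · (2/13) · (2/13) · (2/13) = 192/371293 ≈ 0.0005.

192/371293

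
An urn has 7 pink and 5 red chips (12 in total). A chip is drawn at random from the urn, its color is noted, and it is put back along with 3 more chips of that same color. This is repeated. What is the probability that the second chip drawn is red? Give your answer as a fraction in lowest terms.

Condition on the first draw. If first is red (prob 5/12), second-red has prob (8)/(15); if not (prob 7/12), it has prob 5/(15).
P = (5/12)·(8/15) + (7/12)·(5/15) = 5/12 ≈ 0.4167.

5/12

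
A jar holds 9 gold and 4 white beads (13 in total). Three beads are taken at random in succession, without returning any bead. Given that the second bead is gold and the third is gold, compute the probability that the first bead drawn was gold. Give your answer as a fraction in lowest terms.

P(first=gold and the second bead is gold and the third is gold) = (9/13)·(8/12)·(7/11) = 42/143.
P(E) = Σ over first color = 42/143 + 24/143 = 6/13.
By Bayes, P(first=gold | E) = 42/143 / 6/13 = 7/11 ≈ 0.6364.

7/11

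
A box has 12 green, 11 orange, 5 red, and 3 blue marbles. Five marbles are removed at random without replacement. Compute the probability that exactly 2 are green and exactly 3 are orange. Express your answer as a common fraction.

Unordered draws without replacement: count favorable combinations over C(31,5).
Favorable = C(12,2) · C(11,3) · C(5,0) · C(3,0) = 10890; total = C(31,5) = 169911.
P = 10890/169911 = 1210/18879 ≈ 0.0641.

1210/18879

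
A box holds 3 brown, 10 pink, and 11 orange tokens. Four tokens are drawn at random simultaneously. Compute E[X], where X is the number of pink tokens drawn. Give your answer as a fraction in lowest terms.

By linearity of expectation, E[X] = Σ P(draw i is pink); by symmetry each draw (even without replacement) has P(pink) = 10/24.
E[X] = 4 · 10/24 = 5/3 ≈ 1.6667.

5/3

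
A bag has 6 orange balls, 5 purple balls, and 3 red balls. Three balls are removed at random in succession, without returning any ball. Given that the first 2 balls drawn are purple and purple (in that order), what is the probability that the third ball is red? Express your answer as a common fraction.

1/4

After removing 2 purple, the bag has 3 red out of 12 remaining.
P(third is red | given) = 3/12 = 1/4 ≈ 0.2500.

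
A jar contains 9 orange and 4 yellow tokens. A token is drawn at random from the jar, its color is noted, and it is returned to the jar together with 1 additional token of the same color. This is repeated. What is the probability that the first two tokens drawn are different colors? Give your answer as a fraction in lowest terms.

36/91

Either yellow then orange, or orange then yellow; after the first draw the total is 14.
P = (4/13)·(9/14) + (9/13)·(4/14) = 36/91 ≈ 0.3956.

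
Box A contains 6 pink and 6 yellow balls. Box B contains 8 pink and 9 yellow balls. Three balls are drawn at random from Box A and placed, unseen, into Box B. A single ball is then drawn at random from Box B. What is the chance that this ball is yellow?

Condition on how many of the transferred balls are yellow (from Box A: 6 yellow of 12; then Box B has 20 total).
  0 yellow: C(6,0)C(6,3)/C(12,3) = 1/11; then P = 9/20
  1 yellow: C(6,1)C(6,2)/C(12,3) = 9/22; then P = 10/20
  2 yellow: C(6,2)C(6,1)/C(12,3) = 9/22; then P = 11/20
  3 yellow: C(6,3)C(6,0)/C(12,3) = 1/11; then P = 12/20
P(yellow from Box B) = 21/40 ≈ 0.5250.

21/40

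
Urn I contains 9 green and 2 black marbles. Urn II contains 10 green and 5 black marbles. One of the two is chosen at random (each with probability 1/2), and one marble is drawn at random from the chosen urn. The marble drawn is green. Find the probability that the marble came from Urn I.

27/49

P(green | Urn I) = 9/11; P(green | Urn II) = 2/3.
P(green) = 1/2·9/11 + 1/2·2/3 = 49/66.
By Bayes' rule, P(Urn I | green) = 9/22 / 49/66 = 27/49 ≈ 0.5510.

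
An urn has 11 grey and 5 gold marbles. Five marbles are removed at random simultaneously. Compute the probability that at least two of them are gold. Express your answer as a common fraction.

47/91

Sum the hypergeometric tail for j = 2,…,5 gold marbles.
Favorable = C(5,2)·C(11,3) + C(5,3)·C(11,2) + C(5,4)·C(11,1) + C(5,5)·C(11,0) = 2256; total = C(16,5) = 4368.
P = 2256/4368 = 47/91 ≈ 0.5165.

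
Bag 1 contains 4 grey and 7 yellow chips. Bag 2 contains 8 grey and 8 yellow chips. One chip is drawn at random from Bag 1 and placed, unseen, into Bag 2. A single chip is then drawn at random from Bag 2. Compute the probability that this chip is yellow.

Condition on how many of the transferred chips are yellow (from Bag 1: 7 yellow of 11; then Bag 2 has 17 total).
  0 yellow: C(7,0)C(4,1)/C(11,1) = 4/11; then P = 8/17
  1 yellow: C(7,1)C(4,0)/C(11,1) = 7/11; then P = 9/17
P(yellow from Bag 2) = 95/187 ≈ 0.5080.

95/187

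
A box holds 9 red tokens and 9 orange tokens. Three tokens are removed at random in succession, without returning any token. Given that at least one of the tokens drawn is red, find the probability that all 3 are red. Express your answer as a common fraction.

7/61

P(all 3 red) = C(9,3)/C(18,3) = 7/68; P(at least one red) = 1 − C(9,3)/C(18,3) = 61/68.
Since 'all 3 red' ⊆ 'at least one red', P(all 3 | at least one) = 7/68 / 61/68 = 7/61 ≈ 0.1148.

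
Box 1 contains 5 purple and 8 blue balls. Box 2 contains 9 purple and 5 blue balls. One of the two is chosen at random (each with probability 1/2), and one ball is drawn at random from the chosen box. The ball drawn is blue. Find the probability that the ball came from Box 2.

65/177

P(blue | Box 1) = 8/13; P(blue | Box 2) = 5/14.
P(blue) = 1/2·8/13 + 1/2·5/14 = 177/364.
By Bayes' rule, P(Box 2 | blue) = 5/28 / 177/364 = 65/177 ≈ 0.3672.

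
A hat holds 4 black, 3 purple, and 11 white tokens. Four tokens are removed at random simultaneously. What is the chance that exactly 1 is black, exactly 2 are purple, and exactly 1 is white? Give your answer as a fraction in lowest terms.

11/255

Unordered draws without replacement: count favorable combinations over C(18,4).
Favorable = C(4,1) · C(3,2) · C(11,1) = 132; total = C(18,4) = 3060.
P = 132/3060 = 11/255 ≈ 0.0431.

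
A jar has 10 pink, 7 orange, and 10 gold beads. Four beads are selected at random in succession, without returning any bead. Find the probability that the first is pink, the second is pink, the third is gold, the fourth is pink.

2/117

Multiply the conditional probability of each draw in order, without replacement, so each draw removes one from its color and from the total.
P = (10/27) · (9/26) · (10/25) · (8/24) = 2/117 ≈ 0.0171.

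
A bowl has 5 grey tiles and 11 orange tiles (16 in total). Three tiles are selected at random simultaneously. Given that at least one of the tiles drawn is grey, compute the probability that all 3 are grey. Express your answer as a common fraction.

P(all 3 grey) = C(5,3)/C(16,3) = 1/56; P(at least one grey) = 1 − C(11,3)/C(16,3) = 79/112.
Since 'all 3 grey' ⊆ 'at least one grey', P(all 3 | at least one) = 1/56 / 79/112 = 2/79 ≈ 0.0253.

2/79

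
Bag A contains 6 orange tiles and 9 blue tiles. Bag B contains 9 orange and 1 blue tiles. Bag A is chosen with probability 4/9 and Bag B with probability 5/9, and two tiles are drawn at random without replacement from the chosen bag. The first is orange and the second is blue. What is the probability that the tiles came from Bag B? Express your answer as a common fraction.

P(E | Bag A) = 9/35; P(E | Bag B) = 1/10.
P(E) = 4/9·9/35 + 5/9·1/10 = 107/630.
By Bayes' rule, P(Bag B | E) = 1/18 / 107/630 = 35/107 ≈ 0.3271.

35/107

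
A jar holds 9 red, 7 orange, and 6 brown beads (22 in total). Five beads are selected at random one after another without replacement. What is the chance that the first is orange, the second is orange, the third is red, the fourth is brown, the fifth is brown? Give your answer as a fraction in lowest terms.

Multiply the conditional probability of each draw in order, without replacement, so each draw removes one from its color and from the total.
P = (7/22) · (6/21) · (9/20) · (6/19) · (5/18) = 3/836 ≈ 0.0036.

3/836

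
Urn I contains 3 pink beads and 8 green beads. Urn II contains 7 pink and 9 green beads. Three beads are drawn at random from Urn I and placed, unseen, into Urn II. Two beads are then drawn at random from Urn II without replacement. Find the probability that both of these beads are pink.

493/3135

Condition on how many of the transferred beads are pink (from Urn I: 3 pink of 11; then Urn II has 19 total).
  0 pink: C(3,0)C(8,3)/C(11,3) = 56/165; then P = C(7,2)/C(19,2) = 7/57
  1 pink: C(3,1)C(8,2)/C(11,3) = 28/55; then P = C(8,2)/C(19,2) = 28/171
  2 pink: C(3,2)C(8,1)/C(11,3) = 8/55; then P = C(9,2)/C(19,2) = 4/19
  3 pink: C(3,3)C(8,0)/C(11,3) = 1/165; then P = C(10,2)/C(19,2) = 5/19
P(both pink) = 493/3135 ≈ 0.1573.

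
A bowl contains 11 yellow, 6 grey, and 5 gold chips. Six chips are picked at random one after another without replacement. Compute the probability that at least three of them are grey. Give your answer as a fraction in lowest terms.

Sum the hypergeometric tail for j = 3,…,6 grey chips.
Favorable = C(6,3)·C(16,3) + C(6,4)·C(16,2) + C(6,5)·C(16,1) + C(6,6)·C(16,0) = 13097; total = C(22,6) = 74613.
P = 13097/74613 = 1871/10659 ≈ 0.1755.

1871/10659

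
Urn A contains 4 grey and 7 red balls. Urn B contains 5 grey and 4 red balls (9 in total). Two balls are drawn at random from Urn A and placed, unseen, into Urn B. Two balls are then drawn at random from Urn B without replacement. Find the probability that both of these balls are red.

Condition on how many of the transferred balls are red (from Urn A: 7 red of 11; then Urn B has 11 total).
  0 red: C(7,0)C(4,2)/C(11,2) = 6/55; then P = C(4,2)/C(11,2) = 6/55
  1 red: C(7,1)C(4,1)/C(11,2) = 28/55; then P = C(5,2)/C(11,2) = 2/11
  2 red: C(7,2)C(4,0)/C(11,2) = 21/55; then P = C(6,2)/C(11,2) = 3/11
P(both red) = 631/3025 ≈ 0.2086.

631/3025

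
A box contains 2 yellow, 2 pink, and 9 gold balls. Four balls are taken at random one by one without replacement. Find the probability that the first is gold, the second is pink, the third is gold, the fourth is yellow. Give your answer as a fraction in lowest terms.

Multiply the conditional probability of each draw in order, without replacement, so each draw removes one from its color and from the total.
P = (9/13) · (2/12) · (8/11) · (2/10) = 12/715 ≈ 0.0168.

12/715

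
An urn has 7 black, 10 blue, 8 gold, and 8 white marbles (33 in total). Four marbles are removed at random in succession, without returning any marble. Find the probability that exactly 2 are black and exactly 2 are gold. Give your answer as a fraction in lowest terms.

49/3410

Unordered draws without replacement: count favorable combinations over C(33,4).
Favorable = C(7,2) · C(10,0) · C(8,2) · C(8,0) = 588; total = C(33,4) = 40920.
P = 588/40920 = 49/3410 ≈ 0.0144.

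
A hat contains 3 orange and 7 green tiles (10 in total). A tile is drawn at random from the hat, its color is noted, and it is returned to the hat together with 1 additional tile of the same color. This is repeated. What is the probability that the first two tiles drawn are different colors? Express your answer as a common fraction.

Either orange then green, or green then orange; after the first draw the total is 11.
P = (3/10)·(7/11) + (7/10)·(3/11) = 21/55 ≈ 0.3818.

21/55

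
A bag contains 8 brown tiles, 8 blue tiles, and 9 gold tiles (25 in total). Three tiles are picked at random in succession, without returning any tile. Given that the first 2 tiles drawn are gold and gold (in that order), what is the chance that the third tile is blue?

8/23

After removing 2 gold, the bag has 8 blue out of 23 remaining.
P(third is blue | given) = 8/23 ≈ 0.3478.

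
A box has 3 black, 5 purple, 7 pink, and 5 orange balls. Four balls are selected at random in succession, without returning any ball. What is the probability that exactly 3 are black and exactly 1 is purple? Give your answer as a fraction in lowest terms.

1/969

Unordered draws without replacement: count favorable combinations over C(20,4).
Favorable = C(3,3) · C(5,1) · C(7,0) · C(5,0) = 5; total = C(20,4) = 4845.
P = 5/4845 = 1/969 ≈ 0.0010.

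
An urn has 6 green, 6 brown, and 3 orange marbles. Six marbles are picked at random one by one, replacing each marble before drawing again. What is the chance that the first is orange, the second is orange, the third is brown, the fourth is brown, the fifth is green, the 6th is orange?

Multiply the conditional probability of each draw in order, with replacement (the composition resets each draw).
P = (3/15) · (3/15) · (6/15) · (6/15) · (6/15) · (3/15) = 8/15625 ≈ 0.0005.

8/15625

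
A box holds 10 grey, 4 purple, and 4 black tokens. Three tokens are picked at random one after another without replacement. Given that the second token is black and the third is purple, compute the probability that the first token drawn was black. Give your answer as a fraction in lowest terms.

P(first=black and the second token is black and the third is purple) = (4/18)·(3/17)·(4/16) = 1/102.
P(E) = Σ over first color = 5/153 + 1/102 + 1/102 = 8/153.
By Bayes, P(first=black | E) = 1/102 / 8/153 = 3/16 ≈ 0.1875.

3/16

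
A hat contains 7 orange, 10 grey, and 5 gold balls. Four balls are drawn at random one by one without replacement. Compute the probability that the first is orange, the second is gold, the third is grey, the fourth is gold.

Multiply the conditional probability of each draw in order, without replacement, so each draw removes one from its color and from the total.
P = (7/22) · (5/21) · (10/20) · (4/19) = 5/627 ≈ 0.0080.

5/627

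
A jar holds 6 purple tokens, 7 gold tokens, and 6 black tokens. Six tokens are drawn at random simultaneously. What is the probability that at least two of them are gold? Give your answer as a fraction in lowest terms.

246/323

Sum the hypergeometric tail for j = 2,…,6 gold tokens.
Favorable = C(7,2)·C(12,4) + C(7,3)·C(12,3) + C(7,4)·C(12,2) + C(7,5)·C(12,1) + C(7,6)·C(12,0) = 20664; total = C(19,6) = 27132.
P = 20664/27132 = 246/323 ≈ 0.7616.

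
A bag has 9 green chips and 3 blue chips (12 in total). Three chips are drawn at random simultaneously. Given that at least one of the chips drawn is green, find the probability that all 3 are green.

28/73

P(all 3 green) = C(9,3)/C(12,3) = 21/55; P(at least one green) = 1 − C(3,3)/C(12,3) = 219/220.
Since 'all 3 green' ⊆ 'at least one green', P(all 3 | at least one) = 21/55 / 219/220 = 28/73 ≈ 0.3836.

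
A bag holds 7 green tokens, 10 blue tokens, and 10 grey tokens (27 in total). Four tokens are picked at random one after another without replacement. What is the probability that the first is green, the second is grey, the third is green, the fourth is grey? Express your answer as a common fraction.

Multiply the conditional probability of each draw in order, without replacement, so each draw removes one from its color and from the total.
P = (7/27) · (10/26) · (6/25) · (9/24) = 7/780 ≈ 0.0090.

7/780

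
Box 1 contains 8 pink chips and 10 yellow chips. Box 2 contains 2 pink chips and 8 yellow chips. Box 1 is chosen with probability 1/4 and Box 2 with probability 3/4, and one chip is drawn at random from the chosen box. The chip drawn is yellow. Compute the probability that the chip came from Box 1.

25/133

P(yellow | Box 1) = 5/9; P(yellow | Box 2) = 4/5.
P(yellow) = 1/4·5/9 + 3/4·4/5 = 133/180.
By Bayes' rule, P(Box 1 | yellow) = 5/36 / 133/180 = 25/133 ≈ 0.1880.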